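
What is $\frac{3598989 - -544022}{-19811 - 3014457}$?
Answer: $- \frac{4143011}{3034268} \approx -1.3654$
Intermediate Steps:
$\frac{3598989 - -544022}{-19811 - 3014457} = \frac{3598989 + \left(-639516 + 1183538\right)}{-3034268} = \left(3598989 + 544022\right) \left(- \frac{1}{3034268}\right) = 4143011 \left(- \frac{1}{3034268}\right) = - \frac{4143011}{3034268}$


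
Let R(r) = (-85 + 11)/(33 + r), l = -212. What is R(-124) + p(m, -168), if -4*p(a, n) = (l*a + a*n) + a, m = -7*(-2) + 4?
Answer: 310549/182 ≈ 1706.3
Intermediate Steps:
R(r) = -74/(33 + r)
m = 18 (m = 14 + 4 = 18)
p(a, n) = 211*a/4 - a*n/4 (p(a, n) = -((-212*a + a*n) + a)/4 = -(-211*a + a*n)/4 = 211*a/4 - a*n/4)
R(-124) + p(m, -168) = -74/(33 - 124) + (1/4)*18*(211 - 1*(-168)) = -74/(-91) + (1/4)*18*(211 + 168) = -74*(-1/91) + (1/4)*18*379 = 74/91 + 3411/2 = 310549/182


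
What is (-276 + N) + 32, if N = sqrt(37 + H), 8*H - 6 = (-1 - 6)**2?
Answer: -244 + 3*sqrt(78)/4 ≈ -237.38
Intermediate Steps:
H = 55/8 (H = 3/4 + (-1 - 6)**2/8 = 3/4 + (1/8)*(-7)**2 = 3/4 + (1/8)*49 = 3/4 + 49/8 = 55/8 ≈ 6.8750)
N = 3*sqrt(78)/4 (N = sqrt(37 + 55/8) = sqrt(351/8) = 3*sqrt(78)/4 ≈ 6.6238)
(-276 + N) + 32 = (-276 + 3*sqrt(78)/4) + 32 = -244 + 3*sqrt(78)/4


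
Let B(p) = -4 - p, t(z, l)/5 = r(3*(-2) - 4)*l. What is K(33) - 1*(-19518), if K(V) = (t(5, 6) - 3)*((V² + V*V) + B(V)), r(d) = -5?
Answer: -308055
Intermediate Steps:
t(z, l) = -25*l (t(z, l) = 5*(-5*l) = -25*l)
K(V) = 612 - 306*V² + 153*V (K(V) = (-25*6 - 3)*((V² + V*V) + (-4 - V)) = (-150 - 3)*((V² + V²) + (-4 - V)) = -153*(2*V² + (-4 - V)) = -153*(-4 - V + 2*V²) = 612 - 306*V² + 153*V)
K(33) - 1*(-19518) = (612 - 306*33² + 153*33) - 1*(-19518) = (612 - 306*1089 + 5049) + 19518 = (612 - 333234 + 5049) + 19518 = -327573 + 19518 = -308055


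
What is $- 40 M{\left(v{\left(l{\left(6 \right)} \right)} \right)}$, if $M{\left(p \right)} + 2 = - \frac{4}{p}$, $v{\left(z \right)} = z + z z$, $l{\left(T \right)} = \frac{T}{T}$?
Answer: $160$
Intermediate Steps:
$l{\left(T \right)} = 1$
$v{\left(z \right)} = z + z^{2}$
$M{\left(p \right)} = -2 - \frac{4}{p}$
$- 40 M{\left(v{\left(l{\left(6 \right)} \right)} \right)} = - 40 \left(-2 - \frac{4}{1 \left(1 + 1\right)}\right) = - 40 \left(-2 - \frac{4}{1 \cdot 2}\right) = - 40 \left(-2 - \frac{4}{2}\right) = - 40 \left(-2 - 2\right) = \left(-40\right) \left(-4\right) = 160$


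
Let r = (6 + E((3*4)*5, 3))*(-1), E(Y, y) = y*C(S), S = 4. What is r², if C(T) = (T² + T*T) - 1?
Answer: 9801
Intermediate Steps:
C(T) = -1 + 2*T² (C(T) = (T² + T²) - 1 = 2*T² - 1 = -1 + 2*T²)
E(Y, y) = 31*y (E(Y, y) = y*(-1 + 2*4²) = y*(-1 + 2*16) = y*(-1 + 32) = y*31 = 31*y)
r = -99 (r = (6 + 31*3)*(-1) = (6 + 93)*(-1) = 99*(-1) = -99)
r² = (-99)² = 9801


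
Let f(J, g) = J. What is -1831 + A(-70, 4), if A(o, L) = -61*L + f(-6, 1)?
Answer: -2081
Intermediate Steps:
A(o, L) = -6 - 61*L (A(o, L) = -61*L - 6 = -6 - 61*L)
-1831 + A(-70, 4) = -1831 + (-6 - 61*4) = -1831 + (-6 - 244) = -1831 - 250 = -2081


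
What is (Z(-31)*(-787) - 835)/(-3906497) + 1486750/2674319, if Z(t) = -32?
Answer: 5742867421419/10447219150543 ≈ 0.54970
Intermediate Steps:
(Z(-31)*(-787) - 835)/(-3906497) + 1486750/2674319 = (-32*(-787) - 835)/(-3906497) + 1486750/2674319 = (25184 - 835)*(-1/3906497) + 1486750*(1/2674319) = 24349*(-1/3906497) + 1486750/2674319 = -24349/3906497 + 1486750/2674319 = 5742867421419/10447219150543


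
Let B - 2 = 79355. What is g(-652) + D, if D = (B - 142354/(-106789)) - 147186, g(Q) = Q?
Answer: -7312875155/106789 ≈ -68480.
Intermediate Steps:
B = 79357 (B = 2 + 79355 = 79357)
D = -7243248727/106789 (D = (79357 - 142354/(-106789)) - 147186 = (79357 - 142354*(-1/106789)) - 147186 = (79357 + 142354/106789) - 147186 = 8474597027/106789 - 147186 = -7243248727/106789 ≈ -67828.)
g(-652) + D = -652 - 7243248727/106789 = -7312875155/106789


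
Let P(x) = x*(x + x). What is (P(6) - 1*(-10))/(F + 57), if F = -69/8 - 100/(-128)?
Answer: 2624/1573 ≈ 1.6681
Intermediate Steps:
P(x) = 2*x² (P(x) = x*(2*x) = 2*x²)
F = -251/32 (F = -69*⅛ - 100*(-1/128) = -69/8 + 25/32 = -251/32 ≈ -7.8438)
(P(6) - 1*(-10))/(F + 57) = (2*6² - 1*(-10))/(-251/32 + 57) = (2*36 + 10)/(1573/32) = (72 + 10)*(32/1573) = 82*(32/1573) = 2624/1573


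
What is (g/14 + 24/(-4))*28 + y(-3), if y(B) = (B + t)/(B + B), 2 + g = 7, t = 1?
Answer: -473/3 ≈ -157.67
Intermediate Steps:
g = 5 (g = -2 + 7 = 5)
y(B) = (1 + B)/(2*B) (y(B) = (B + 1)/(B + B) = (1 + B)/((2*B)) = (1 + B)*(1/(2*B)) = (1 + B)/(2*B))
(g/14 + 24/(-4))*28 + y(-3) = (5/14 + 24/(-4))*28 + (1/2)*(1 - 3)/(-3) = (5*(1/14) + 24*(-1/4))*28 + (1/2)*(-1/3)*(-2) = (5/14 - 6)*28 + 1/3 = -79/14*28 + 1/3 = -158 + 1/3 = -473/3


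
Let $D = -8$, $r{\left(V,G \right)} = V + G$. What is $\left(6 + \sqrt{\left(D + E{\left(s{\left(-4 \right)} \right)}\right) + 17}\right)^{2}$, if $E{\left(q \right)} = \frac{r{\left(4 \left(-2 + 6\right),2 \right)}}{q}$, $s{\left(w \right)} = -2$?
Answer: $36$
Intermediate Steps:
$r{\left(V,G \right)} = G + V$
$E{\left(q \right)} = \frac{18}{q}$ ($E{\left(q \right)} = \frac{2 + 4 \left(-2 + 6\right)}{q} = \frac{2 + 4 \cdot 4}{q} = \frac{2 + 16}{q} = \frac{18}{q}$)
$\left(6 + \sqrt{\left(D + E{\left(s{\left(-4 \right)} \right)}\right) + 17}\right)^{2} = \left(6 + \sqrt{\left(-8 + \frac{18}{-2}\right) + 17}\right)^{2} = \left(6 + \sqrt{\left(-8 + 18 \left(- \frac{1}{2}\right)\right) + 17}\right)^{2} = \left(6 + \sqrt{\left(-8 - 9\right) + 17}\right)^{2} = \left(6 + \sqrt{-17 + 17}\right)^{2} = \left(6 + \sqrt{0}\right)^{2} = \left(6 + 0\right)^{2} = 6^{2} = 36$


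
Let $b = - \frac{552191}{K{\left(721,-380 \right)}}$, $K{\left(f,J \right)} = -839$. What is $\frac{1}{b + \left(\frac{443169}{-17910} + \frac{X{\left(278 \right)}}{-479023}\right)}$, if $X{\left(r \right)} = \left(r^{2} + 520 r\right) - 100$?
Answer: $\frac{799781591030}{506219058367653} \approx 0.0015799$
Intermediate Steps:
$X{\left(r \right)} = -100 + r^{2} + 520 r$
$b = \frac{552191}{839}$ ($b = - \frac{552191}{-839} = \left(-552191\right) \left(- \frac{1}{839}\right) = \frac{552191}{839} \approx 658.15$)
$\frac{1}{b + \left(\frac{443169}{-17910} + \frac{X{\left(278 \right)}}{-479023}\right)} = \frac{1}{\frac{552191}{839} + \left(\frac{443169}{-17910} + \frac{-100 + 278^{2} + 520 \cdot 278}{-479023}\right)} = \frac{1}{\frac{552191}{839} + \left(443169 \left(- \frac{1}{17910}\right) + \left(-100 + 77284 + 144560\right) \left(- \frac{1}{479023}\right)\right)} = \frac{1}{\frac{552191}{839} + \left(- \frac{49241}{1990} + 221744 \left(- \frac{1}{479023}\right)\right)} = \frac{1}{\frac{552191}{839} - \frac{24028842103}{953255770}} = \frac{1}{\frac{506219058367653}{799781591030}} = \frac{799781591030}{506219058367653}$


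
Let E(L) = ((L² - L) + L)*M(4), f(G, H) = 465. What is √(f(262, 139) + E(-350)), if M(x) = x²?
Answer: √1960465 ≈ 1400.2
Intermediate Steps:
E(L) = 16*L² (E(L) = ((L² - L) + L)*4² = L²*16 = 16*L²)
√(f(262, 139) + E(-350)) = √(465 + 16*(-350)²) = √(465 + 16*122500) = √(465 + 1960000) = √1960465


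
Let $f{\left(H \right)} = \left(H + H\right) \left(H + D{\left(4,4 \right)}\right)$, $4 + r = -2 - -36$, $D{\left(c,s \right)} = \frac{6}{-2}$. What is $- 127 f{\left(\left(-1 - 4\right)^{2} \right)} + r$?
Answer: $-139670$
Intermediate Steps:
$D{\left(c,s \right)} = -3$ ($D{\left(c,s \right)} = 6 \left(- \frac{1}{2}\right) = -3$)
$r = 30$ ($r = -4 - -34 = -4 + \left(-2 + 36\right) = -4 + 34 = 30$)
$f{\left(H \right)} = 2 H \left(-3 + H\right)$ ($f{\left(H \right)} = \left(H + H\right) \left(H - 3\right) = 2 H \left(-3 + H\right)$)
$- 127 f{\left(\left(-1 - 4\right)^{2} \right)} + r = - 127 \cdot 2 \left(-1 - 4\right)^{2} \left(-3 + \left(-1 - 4\right)^{2}\right) + 30 = - 127 \cdot 2 \left(-5\right)^{2} \left(-3 + \left(-5\right)^{2}\right) + 30 = - 127 \cdot 2 \cdot 25 \left(-3 + 25\right) + 30 = - 127 \cdot 2 \cdot 25 \cdot 22 + 30 = \left(-127\right) 1100 + 30 = -139700 + 30 = -139670$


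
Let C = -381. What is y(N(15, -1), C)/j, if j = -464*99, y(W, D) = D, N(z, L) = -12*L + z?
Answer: 127/15312 ≈ 0.0082942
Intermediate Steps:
N(z, L) = z - 12*L
j = -45936
y(N(15, -1), C)/j = -381/(-45936) = -381*(-1/45936) = 127/15312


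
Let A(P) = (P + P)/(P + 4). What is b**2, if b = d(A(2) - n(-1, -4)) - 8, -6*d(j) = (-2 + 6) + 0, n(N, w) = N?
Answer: 676/9 ≈ 75.111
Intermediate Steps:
A(P) = 2*P/(4 + P) (A(P) = (2*P)/(4 + P) = 2*P/(4 + P))
d(j) = -2/3 (d(j) = -((-2 + 6) + 0)/6 = -(4 + 0)/6 = -1/6*4 = -2/3)
b = -26/3 (b = -2/3 - 8 = -26/3 ≈ -8.6667)
b**2 = (-26/3)**2 = 676/9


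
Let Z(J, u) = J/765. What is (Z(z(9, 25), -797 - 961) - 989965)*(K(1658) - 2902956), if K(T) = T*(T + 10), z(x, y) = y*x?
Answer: 2312561512800/17 ≈ 1.3603e+11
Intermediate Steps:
z(x, y) = x*y
K(T) = T*(10 + T)
Z(J, u) = J/765 (Z(J, u) = J*(1/765) = J/765)
(Z(z(9, 25), -797 - 961) - 989965)*(K(1658) - 2902956) = ((9*25)/765 - 989965)*(1658*(10 + 1658) - 2902956) = ((1/765)*225 - 989965)*(1658*1668 - 2902956) = (5/17 - 989965)*(2765544 - 2902956) = -16829400/17*(-137412) = 2312561512800/17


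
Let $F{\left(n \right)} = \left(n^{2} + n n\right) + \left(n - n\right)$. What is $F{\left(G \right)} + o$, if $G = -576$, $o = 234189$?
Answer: $897741$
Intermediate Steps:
$F{\left(n \right)} = 2 n^{2}$ ($F{\left(n \right)} = \left(n^{2} + n^{2}\right) + 0 = 2 n^{2} + 0 = 2 n^{2}$)
$F{\left(G \right)} + o = 2 \left(-576\right)^{2} + 234189 = 2 \cdot 331776 + 234189 = 663552 + 234189 = 897741$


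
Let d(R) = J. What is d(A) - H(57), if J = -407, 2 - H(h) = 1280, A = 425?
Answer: 871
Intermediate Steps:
H(h) = -1278 (H(h) = 2 - 1*1280 = 2 - 1280 = -1278)
d(R) = -407
d(A) - H(57) = -407 - 1*(-1278) = -407 + 1278 = 871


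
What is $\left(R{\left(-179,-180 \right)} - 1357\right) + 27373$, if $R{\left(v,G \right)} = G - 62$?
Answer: $25774$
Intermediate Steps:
$R{\left(v,G \right)} = -62 + G$
$\left(R{\left(-179,-180 \right)} - 1357\right) + 27373 = \left(\left(-62 - 180\right) - 1357\right) + 27373 = \left(-242 - 1357\right) + 27373 = -1599 + 27373 = 25774$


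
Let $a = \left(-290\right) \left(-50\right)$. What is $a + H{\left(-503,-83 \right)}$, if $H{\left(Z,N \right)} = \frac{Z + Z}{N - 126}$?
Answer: $\frac{3031506}{209} \approx 14505.0$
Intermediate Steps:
$H{\left(Z,N \right)} = \frac{2 Z}{-126 + N}$
$a = 14500$
$a + H{\left(-503,-83 \right)} = 14500 + 2 \left(-503\right) \frac{1}{-126 - 83} = 14500 + 2 \left(-503\right) \frac{1}{-209} = 14500 + 2 \left(-503\right) \left(- \frac{1}{209}\right) = 14500 + \frac{1006}{209} = \frac{3031506}{209}$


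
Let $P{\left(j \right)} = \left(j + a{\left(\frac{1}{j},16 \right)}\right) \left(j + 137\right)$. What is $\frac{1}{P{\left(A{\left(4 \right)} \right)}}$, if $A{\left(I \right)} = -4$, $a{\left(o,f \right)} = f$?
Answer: $\frac{1}{1596} \approx 0.00062657$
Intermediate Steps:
$P{\left(j \right)} = \left(16 + j\right) \left(137 + j\right)$ ($P{\left(j \right)} = \left(j + 16\right) \left(j + 137\right) = \left(16 + j\right) \left(137 + j\right)$)
$\frac{1}{P{\left(A{\left(4 \right)} \right)}} = \frac{1}{2192 + \left(-4\right)^{2} + 153 \left(-4\right)} = \frac{1}{2192 + 16 - 612} = \frac{1}{1596}$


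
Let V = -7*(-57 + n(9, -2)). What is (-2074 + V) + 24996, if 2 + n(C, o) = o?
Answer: 23349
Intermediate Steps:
n(C, o) = -2 + o
V = 427 (V = -7*(-57 + (-2 - 2)) = -7*(-57 - 4) = -7*(-61) = 427)
(-2074 + V) + 24996 = (-2074 + 427) + 24996 = -1647 + 24996 = 23349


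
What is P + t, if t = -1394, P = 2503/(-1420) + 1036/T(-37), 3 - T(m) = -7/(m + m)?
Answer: -63452693/61060 ≈ -1039.2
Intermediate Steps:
T(m) = 3 + 7/(2*m) (T(m) = 3 - (-7)/(m + m) = 3 - (-7)/(2*m) = 3 + 7/(2*m))
P = 21664947/61060 (P = 2503/(-1420) + 1036/(3 + (7/2)/(-37)) = 2503*(-1/1420) + 1036/(3 + (7/2)*(-1/37)) = -2503/1420 + 1036/(3 - 7/74) = -2503/1420 + 1036/(215/74) = -2503/1420 + 1036*(74/215) = -2503/1420 + 76664/215 = 21664947/61060 ≈ 354.81)
P + t = 21664947/61060 - 1394 = -63452693/61060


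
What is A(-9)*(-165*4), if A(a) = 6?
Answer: -3960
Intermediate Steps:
A(-9)*(-165*4) = 6*(-165*4) = 6*(-660) = -3960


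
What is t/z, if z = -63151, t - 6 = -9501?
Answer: 9495/63151 ≈ 0.15035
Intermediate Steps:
t = -9495 (t = 6 - 9501 = -9495)
t/z = -9495/(-63151) = -9495*(-1/63151) = 9495/63151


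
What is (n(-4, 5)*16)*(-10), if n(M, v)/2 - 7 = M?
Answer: -960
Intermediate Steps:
n(M, v) = 14 + 2*M
(n(-4, 5)*16)*(-10) = ((14 + 2*(-4))*16)*(-10) = ((14 - 8)*16)*(-10) = (6*16)*(-10) = 96*(-10) = -960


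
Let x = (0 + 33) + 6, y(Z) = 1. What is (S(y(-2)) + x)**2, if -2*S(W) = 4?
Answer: 1369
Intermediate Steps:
S(W) = -2 (S(W) = -1/2*4 = -2)
x = 39 (x = 33 + 6 = 39)
(S(y(-2)) + x)**2 = (-2 + 39)**2 = 37**2 = 1369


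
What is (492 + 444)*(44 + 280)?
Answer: 303264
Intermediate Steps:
(492 + 444)*(44 + 280) = 936*324 = 303264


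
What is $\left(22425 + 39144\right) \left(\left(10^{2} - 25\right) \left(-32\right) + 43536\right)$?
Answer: $2532702384$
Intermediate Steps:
$\left(22425 + 39144\right) \left(\left(10^{2} - 25\right) \left(-32\right) + 43536\right) = 61569 \left(\left(100 - 25\right) \left(-32\right) + 43536\right) = 61569 \left(75 \left(-32\right) + 43536\right) = 61569 \left(-2400 + 43536\right) = 61569 \cdot 41136 = 2532702384$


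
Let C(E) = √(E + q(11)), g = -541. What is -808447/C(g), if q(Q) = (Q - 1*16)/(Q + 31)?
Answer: 808447*I*√954534/22727 ≈ 34754.0*I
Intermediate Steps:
q(Q) = (-16 + Q)/(31 + Q) (q(Q) = (Q - 16)/(31 + Q) = (-16 + Q)/(31 + Q))
C(E) = √(-5/42 + E) (C(E) = √(E + (-16 + 11)/(31 + 11)) = √(E - 5/42) = √(-5/42 + E))
-808447/C(g) = -808447*42/√(-210 + 1764*(-541)) = -808447*42/√(-210 - 954324) = -808447*(-I*√954534/22727) = -(-808447)*I*√954534/22727 = 808447*I*√954534/22727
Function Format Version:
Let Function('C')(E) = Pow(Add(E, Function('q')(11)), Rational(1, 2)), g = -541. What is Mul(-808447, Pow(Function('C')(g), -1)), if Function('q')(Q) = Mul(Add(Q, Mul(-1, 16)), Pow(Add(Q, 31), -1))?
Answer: Mul(Rational(808447, 22727), I, Pow(954534, Rational(1, 2))) ≈ Mul(34754., I)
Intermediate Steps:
Function('q')(Q) = Mul(Pow(Add(31, Q), -1), Add(-16, Q)) (Function('q')(Q) = Mul(Add(Q, -16), Pow(Add(31, Q), -1)) = Mul(Add(-16, Q), Pow(Add(31, Q), -1)) = Mul(Pow(Add(31, Q), -1), Add(-16, Q)))
Function('C')(E) = Pow(Add(Rational(-5, 42), E), Rational(1, 2)) (Function('C')(E) = Pow(Add(E, Mul(Pow(Add(31, 11), -1), Add(-16, 11))), Rational(1, 2)) = Pow(Add(E, Mul(Pow(42, -1), -5)), Rational(1, 2)) = Pow(Add(E, Mul(Rational(1, 42), -5)), Rational(1, 2)) = Pow(Add(E, Rational(-5, 42)), Rational(1, 2)) = Pow(Add(Rational(-5, 42), E), Rational(1, 2)))
Mul(-808447, Pow(Function('C')(g), -1)) = Mul(-808447, Pow(Mul(Rational(1, 42), Pow(Add(-210, Mul(1764, -541)), Rational(1, 2))), -1)) = Mul(-808447, Pow(Mul(Rational(1, 42), Pow(Add(-210, -954324), Rational(1, 2))), -1)) = Mul(-808447, Pow(Mul(Rational(1, 42), Pow(-954534, Rational(1, 2))), -1)) = Mul(-808447, Pow(Mul(Rational(1, 42), Mul(I, Pow(954534, Rational(1, 2)))), -1)) = Mul(-808447, Pow(Mul(Rational(1, 42), I, Pow(954534, Rational(1, 2))), -1)) = Mul(-808447, Mul(Rational(-1, 22727), I, Pow(954534, Rational(1, 2)))) = Mul(Rational(808447, 22727), I, Pow(954534, Rational(1, 2)))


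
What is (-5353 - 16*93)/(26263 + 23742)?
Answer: -6841/50005 ≈ -0.13681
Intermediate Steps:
(-5353 - 16*93)/(26263 + 23742) = (-5353 - 1488)/50005 = -6841*1/50005 = -6841/50005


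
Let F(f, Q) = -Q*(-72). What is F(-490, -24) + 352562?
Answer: 350834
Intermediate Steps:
F(f, Q) = 72*Q (F(f, Q) = -(-72)*Q = 72*Q)
F(-490, -24) + 352562 = 72*(-24) + 352562 = -1728 + 352562 = 350834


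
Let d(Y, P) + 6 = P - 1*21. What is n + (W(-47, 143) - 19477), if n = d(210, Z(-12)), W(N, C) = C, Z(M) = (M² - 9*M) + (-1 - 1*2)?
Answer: -19112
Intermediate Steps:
Z(M) = -3 + M² - 9*M (Z(M) = (M² - 9*M) + (-1 - 2) = (M² - 9*M) - 3 = -3 + M² - 9*M)
d(Y, P) = -27 + P (d(Y, P) = -6 + (P - 1*21) = -6 + (P - 21) = -6 + (-21 + P) = -27 + P)
n = 222 (n = -27 + (-3 + (-12)² - 9*(-12)) = -27 + (-3 + 144 + 108) = -27 + 249 = 222)
n + (W(-47, 143) - 19477) = 222 + (143 - 19477) = 222 - 19334 = -19112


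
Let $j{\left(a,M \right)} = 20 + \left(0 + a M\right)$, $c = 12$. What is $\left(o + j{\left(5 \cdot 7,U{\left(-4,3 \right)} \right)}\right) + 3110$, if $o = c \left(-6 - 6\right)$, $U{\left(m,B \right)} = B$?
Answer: $3091$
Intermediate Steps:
$j{\left(a,M \right)} = 20 + M a$ ($j{\left(a,M \right)} = 20 + \left(0 + M a\right) = 20 + M a$)
$o = -144$ ($o = 12 \left(-6 - 6\right) = 12 \left(-12\right) = -144$)
$\left(o + j{\left(5 \cdot 7,U{\left(-4,3 \right)} \right)}\right) + 3110 = \left(-144 + \left(20 + 3 \cdot 5 \cdot 7\right)\right) + 3110 = \left(-144 + \left(20 + 3 \cdot 35\right)\right) + 3110 = \left(-144 + \left(20 + 105\right)\right) + 3110 = \left(-144 + 125\right) + 3110 = -19 + 3110 = 3091$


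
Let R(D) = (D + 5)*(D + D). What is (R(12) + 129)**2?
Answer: 288369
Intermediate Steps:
R(D) = 2*D*(5 + D) (R(D) = (5 + D)*(2*D) = 2*D*(5 + D))
(R(12) + 129)**2 = (2*12*(5 + 12) + 129)**2 = (2*12*17 + 129)**2 = (408 + 129)**2 = 537**2 = 288369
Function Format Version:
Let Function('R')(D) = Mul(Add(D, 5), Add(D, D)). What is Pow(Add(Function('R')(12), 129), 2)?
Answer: 288369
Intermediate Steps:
Function('R')(D) = Mul(2, D, Add(5, D)) (Function('R')(D) = Mul(Add(5, D), Mul(2, D)) = Mul(2, D, Add(5, D)))
Pow(Add(Function('R')(12), 129), 2) = Pow(Add(Mul(2, 12, Add(5, 12)), 129), 2) = Pow(Add(Mul(2, 12, 17), 129), 2) = Pow(Add(408, 129), 2) = Pow(537, 2) = 288369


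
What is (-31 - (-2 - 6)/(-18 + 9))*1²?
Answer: -287/9 ≈ -31.889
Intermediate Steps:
(-31 - (-2 - 6)/(-18 + 9))*1² = (-31 - (-8)/(-9))*1 = (-31 - (-8)*(-1)/9)*1 = (-31 - 1*8/9)*1 = (-31 - 8/9)*1 = -287/9*1 = -287/9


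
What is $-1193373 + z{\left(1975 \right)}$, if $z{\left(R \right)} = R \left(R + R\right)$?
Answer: $6607877$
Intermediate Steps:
$z{\left(R \right)} = 2 R^{2}$ ($z{\left(R \right)} = R 2 R = 2 R^{2}$)
$-1193373 + z{\left(1975 \right)} = -1193373 + 2 \cdot 1975^{2} = -1193373 + 2 \cdot 3900625 = -1193373 + 7801250 = 6607877$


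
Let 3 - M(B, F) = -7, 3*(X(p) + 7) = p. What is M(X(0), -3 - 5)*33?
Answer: 330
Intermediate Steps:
X(p) = -7 + p/3
M(B, F) = 10 (M(B, F) = 3 - 1*(-7) = 3 + 7 = 10)
M(X(0), -3 - 5)*33 = 10*33 = 330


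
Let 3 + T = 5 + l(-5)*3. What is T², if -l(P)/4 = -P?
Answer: 3364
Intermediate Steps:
l(P) = 4*P (l(P) = -(-4)*P = 4*P)
T = -58 (T = -3 + (5 + (4*(-5))*3) = -3 + (5 - 20*3) = -3 + (5 - 60) = -3 - 55 = -58)
T² = (-58)² = 3364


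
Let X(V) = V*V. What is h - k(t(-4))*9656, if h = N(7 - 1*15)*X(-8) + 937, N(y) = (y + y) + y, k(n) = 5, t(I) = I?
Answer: -48879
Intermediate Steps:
X(V) = V²
N(y) = 3*y (N(y) = 2*y + y = 3*y)
h = -599 (h = (3*(7 - 1*15))*(-8)² + 937 = (3*(7 - 15))*64 + 937 = (3*(-8))*64 + 937 = -24*64 + 937 = -1536 + 937 = -599)
h - k(t(-4))*9656 = -599 - 5*9656 = -599 - 1*48280 = -599 - 48280 = -48879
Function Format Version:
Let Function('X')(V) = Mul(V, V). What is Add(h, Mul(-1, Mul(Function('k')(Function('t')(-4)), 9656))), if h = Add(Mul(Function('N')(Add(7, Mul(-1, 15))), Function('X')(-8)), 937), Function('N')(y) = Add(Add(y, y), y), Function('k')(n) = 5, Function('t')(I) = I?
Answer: -48879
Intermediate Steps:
Function('X')(V) = Pow(V, 2)
Function('N')(y) = Mul(3, y) (Function('N')(y) = Add(Mul(2, y), y) = Mul(3, y))
h = -599 (h = Add(Mul(Mul(3, Add(7, Mul(-1, 15))), Pow(-8, 2)), 937) = Add(Mul(Mul(3, Add(7, -15)), 64), 937) = Add(Mul(Mul(3, -8), 64), 937) = Add(Mul(-24, 64), 937) = Add(-1536, 937) = -599)
Add(h, Mul(-1, Mul(Function('k')(Function('t')(-4)), 9656))) = Add(-599, Mul(-1, Mul(5, 9656))) = Add(-599, Mul(-1, 48280)) = Add(-599, -48280) = -48879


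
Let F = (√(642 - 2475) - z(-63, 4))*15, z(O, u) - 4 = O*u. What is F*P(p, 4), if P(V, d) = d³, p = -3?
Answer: 238080 + 960*I*√1833 ≈ 2.3808e+5 + 41101.0*I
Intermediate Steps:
z(O, u) = 4 + O*u
F = 3720 + 15*I*√1833 (F = (√(642 - 2475) - (4 - 63*4))*15 = (√(-1833) - (4 - 252))*15 = (I*√1833 - 1*(-248))*15 = (I*√1833 + 248)*15 = (248 + I*√1833)*15 = 3720 + 15*I*√1833 ≈ 3720.0 + 642.2*I)
F*P(p, 4) = (3720 + 15*I*√1833)*4³ = (3720 + 15*I*√1833)*64 = 238080 + 960*I*√1833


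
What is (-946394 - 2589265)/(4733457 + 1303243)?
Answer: -3535659/6036700 ≈ -0.58569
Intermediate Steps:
(-946394 - 2589265)/(4733457 + 1303243) = -3535659/6036700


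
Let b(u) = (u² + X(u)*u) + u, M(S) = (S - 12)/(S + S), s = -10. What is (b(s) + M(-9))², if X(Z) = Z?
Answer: 1315609/36 ≈ 36545.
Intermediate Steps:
M(S) = (-12 + S)/(2*S) (M(S) = (-12 + S)/((2*S)) = (-12 + S)*(1/(2*S)) = (-12 + S)/(2*S))
b(u) = u + 2*u² (b(u) = (u² + u*u) + u = (u² + u²) + u = 2*u² + u = u + 2*u²)
(b(s) + M(-9))² = (-10*(1 + 2*(-10)) + (½)*(-12 - 9)/(-9))² = (-10*(1 - 20) + (½)*(-⅑)*(-21))² = (-10*(-19) + 7/6)² = (190 + 7/6)² = (1147/6)² = 1315609/36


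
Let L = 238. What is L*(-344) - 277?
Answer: -82149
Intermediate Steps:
L*(-344) - 277 = 238*(-344) - 277 = -81872 - 277 = -82149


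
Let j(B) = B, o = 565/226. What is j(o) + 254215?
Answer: 508435/2 ≈ 2.5422e+5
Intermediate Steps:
o = 5/2 (o = 565*(1/226) = 5/2 ≈ 2.5000)
j(o) + 254215 = 5/2 + 254215 = 508435/2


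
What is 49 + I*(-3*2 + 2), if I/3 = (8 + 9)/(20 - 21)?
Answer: 253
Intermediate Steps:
I = -51 (I = 3*((8 + 9)/(20 - 21)) = 3*(17/(-1)) = 3*(17*(-1)) = 3*(-17) = -51)
49 + I*(-3*2 + 2) = 49 - 51*(-3*2 + 2) = 49 - 51*(-6 + 2) = 49 - 51*(-4) = 49 + 204 = 253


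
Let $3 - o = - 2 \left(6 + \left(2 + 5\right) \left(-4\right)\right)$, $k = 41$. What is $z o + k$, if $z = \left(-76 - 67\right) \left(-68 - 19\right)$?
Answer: $-510040$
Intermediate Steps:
$z = 12441$ ($z = \left(-143\right) \left(-87\right) = 12441$)
$o = -41$ ($o = 3 - - 2 \left(6 + \left(2 + 5\right) \left(-4\right)\right) = 3 - - 2 \left(6 + 7 \left(-4\right)\right) = 3 - - 2 \left(6 - 28\right) = 3 - \left(-2\right) \left(-22\right) = 3 - 44 = -41$)
$z o + k = 12441 \left(-41\right) + 41 = -510081 + 41 = -510040$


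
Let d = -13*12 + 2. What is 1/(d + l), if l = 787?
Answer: 1/633 ≈ 0.0015798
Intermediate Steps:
d = -154 (d = -156 + 2 = -154)
1/(d + l) = 1/(-154 + 787) = 1/633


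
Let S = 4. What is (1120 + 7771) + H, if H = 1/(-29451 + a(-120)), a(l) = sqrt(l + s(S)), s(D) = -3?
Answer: 2570570426811/289120508 - I*sqrt(123)/867361524 ≈ 8891.0 - 1.2787e-8*I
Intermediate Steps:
a(l) = sqrt(-3 + l) (a(l) = sqrt(l - 3) = sqrt(-3 + l))
H = 1/(-29451 + I*sqrt(123)) (H = 1/(-29451 + sqrt(-3 - 120)) = 1/(-29451 + sqrt(-123)) = 1/(-29451 + I*sqrt(123)) ≈ -3.3955e-5 - 1.28e-8*I)
(1120 + 7771) + H = (1120 + 7771) + (-9817/289120508 - I*sqrt(123)/867361524) = 8891 + (-9817/289120508 - I*sqrt(123)/867361524) = 2570570426811/289120508 - I*sqrt(123)/867361524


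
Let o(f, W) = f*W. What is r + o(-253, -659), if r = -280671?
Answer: -113944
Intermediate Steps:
o(f, W) = W*f
r + o(-253, -659) = -280671 - 659*(-253) = -280671 + 166727 = -113944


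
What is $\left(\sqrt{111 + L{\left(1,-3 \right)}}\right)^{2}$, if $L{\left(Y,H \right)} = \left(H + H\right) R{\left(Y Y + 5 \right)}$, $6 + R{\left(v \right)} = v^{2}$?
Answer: $-69$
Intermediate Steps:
$R{\left(v \right)} = -6 + v^{2}$
$L{\left(Y,H \right)} = 2 H \left(-6 + \left(5 + Y^{2}\right)^{2}\right)$ ($L{\left(Y,H \right)} = \left(H + H\right) \left(-6 + \left(Y Y + 5\right)^{2}\right) = 2 H \left(-6 + \left(Y^{2} + 5\right)^{2}\right) = 2 H \left(-6 + \left(5 + Y^{2}\right)^{2}\right)$)
$\left(\sqrt{111 + L{\left(1,-3 \right)}}\right)^{2} = \left(\sqrt{111 + 2 \left(-3\right) \left(-6 + \left(5 + 1^{2}\right)^{2}\right)}\right)^{2} = \left(\sqrt{111 + 2 \left(-3\right) \left(-6 + \left(5 + 1\right)^{2}\right)}\right)^{2} = \left(\sqrt{111 + 2 \left(-3\right) \left(-6 + 6^{2}\right)}\right)^{2} = \left(\sqrt{111 + 2 \left(-3\right) \left(-6 + 36\right)}\right)^{2} = \left(\sqrt{111 + 2 \left(-3\right) 30}\right)^{2} = \left(\sqrt{111 - 180}\right)^{2} = \left(\sqrt{-69}\right)^{2} = \left(i \sqrt{69}\right)^{2} = -69$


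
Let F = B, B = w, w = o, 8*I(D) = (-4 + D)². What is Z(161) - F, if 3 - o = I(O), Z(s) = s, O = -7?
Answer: 1385/8 ≈ 173.13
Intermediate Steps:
I(D) = (-4 + D)²/8
o = -97/8 (o = 3 - (-4 - 7)²/8 = 3 - (-11)²/8 = 3 - 121/8 = -97/8 ≈ -12.125)
w = -97/8 ≈ -12.125
B = -97/8 ≈ -12.125
F = -97/8 ≈ -12.125
Z(161) - F = 161 - 1*(-97/8) = 161 + 97/8 = 1385/8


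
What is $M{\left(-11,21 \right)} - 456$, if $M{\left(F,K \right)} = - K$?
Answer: $-477$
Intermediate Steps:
$M{\left(-11,21 \right)} - 456 = \left(-1\right) 21 - 456 = -21 - 456 = -477$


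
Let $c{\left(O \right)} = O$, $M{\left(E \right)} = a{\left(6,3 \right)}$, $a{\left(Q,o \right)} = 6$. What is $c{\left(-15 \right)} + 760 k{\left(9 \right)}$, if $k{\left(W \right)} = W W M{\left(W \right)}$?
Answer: $369345$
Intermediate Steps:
$M{\left(E \right)} = 6$
$k{\left(W \right)} = 6 W^{2}$ ($k{\left(W \right)} = W W 6 = W^{2} \cdot 6 = 6 W^{2}$)
$c{\left(-15 \right)} + 760 k{\left(9 \right)} = -15 + 760 \cdot 6 \cdot 9^{2} = -15 + 760 \cdot 6 \cdot 81 = -15 + 760 \cdot 486 = -15 + 369360 = 369345$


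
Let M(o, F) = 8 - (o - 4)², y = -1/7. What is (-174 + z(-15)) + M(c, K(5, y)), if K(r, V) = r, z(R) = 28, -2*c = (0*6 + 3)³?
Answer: -1777/4 ≈ -444.25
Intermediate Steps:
y = -⅐ (y = -1*⅐ = -⅐ ≈ -0.14286)
c = -27/2 (c = -(0*6 + 3)³/2 = -(0 + 3)³/2 = -½*3³ = -½*27 = -27/2 ≈ -13.500)
M(o, F) = 8 - (-4 + o)²
(-174 + z(-15)) + M(c, K(5, y)) = (-174 + 28) + (8 - (-4 - 27/2)²) = -146 + (8 - (-35/2)²) = -146 + (8 - 1*1225/4) = -146 + (8 - 1225/4) = -146 - 1193/4 = -1777/4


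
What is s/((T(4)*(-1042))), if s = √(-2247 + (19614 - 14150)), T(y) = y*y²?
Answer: -√3217/66688 ≈ -0.00085051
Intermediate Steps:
T(y) = y³
s = √3217 (s = √(-2247 + 5464) = √3217 ≈ 56.719)
s/((T(4)*(-1042))) = √3217/((4³*(-1042))) = √3217/((64*(-1042))) = √3217/(-66688) = √3217*(-1/66688) = -√3217/66688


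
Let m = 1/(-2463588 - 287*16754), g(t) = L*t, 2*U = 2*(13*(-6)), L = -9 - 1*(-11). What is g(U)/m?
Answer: 1134429816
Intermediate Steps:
L = 2 (L = -9 + 11 = 2)
U = -78 (U = (2*(13*(-6)))/2 = (2*(-78))/2 = (1/2)*(-156) = -78)
g(t) = 2*t
m = -1/7271986 (m = 1/(-2463588 - 4808398) = 1/(-7271986) = -1/7271986 ≈ -1.3751e-7)
g(U)/m = (2*(-78))/(-1/7271986) = -156*(-7271986) = 1134429816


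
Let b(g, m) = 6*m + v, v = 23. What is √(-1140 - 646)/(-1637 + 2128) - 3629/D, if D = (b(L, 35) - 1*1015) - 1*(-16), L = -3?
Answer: 3629/766 + I*√1786/491 ≈ 4.7376 + 0.086071*I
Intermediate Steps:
b(g, m) = 23 + 6*m (b(g, m) = 6*m + 23 = 23 + 6*m)
D = -766 (D = ((23 + 6*35) - 1*1015) - 1*(-16) = ((23 + 210) - 1015) + 16 = (233 - 1015) + 16 = -782 + 16 = -766)
√(-1140 - 646)/(-1637 + 2128) - 3629/D = √(-1140 - 646)/(-1637 + 2128) - 3629/(-766) = √(-1786)/491 - 3629*(-1/766) = (I*√1786)*(1/491) + 3629/766 = I*√1786/491 + 3629/766 = 3629/766 + I*√1786/491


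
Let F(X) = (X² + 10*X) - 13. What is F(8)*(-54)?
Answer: -7074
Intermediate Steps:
F(X) = -13 + X² + 10*X
F(8)*(-54) = (-13 + 8² + 10*8)*(-54) = (-13 + 64 + 80)*(-54) = 131*(-54) = -7074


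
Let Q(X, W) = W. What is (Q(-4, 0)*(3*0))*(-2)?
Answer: 0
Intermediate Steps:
(Q(-4, 0)*(3*0))*(-2) = (0*(3*0))*(-2) = (0*0)*(-2) = 0*(-2) = 0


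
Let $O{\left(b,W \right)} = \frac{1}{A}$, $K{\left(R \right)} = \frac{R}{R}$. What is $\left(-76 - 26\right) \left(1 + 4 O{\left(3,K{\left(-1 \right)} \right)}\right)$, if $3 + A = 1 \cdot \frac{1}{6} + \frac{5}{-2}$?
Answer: $- \frac{51}{2} \approx -25.5$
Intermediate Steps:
$K{\left(R \right)} = 1$
$A = - \frac{16}{3}$ ($A = -3 + \left(1 \cdot \frac{1}{6} + \frac{5}{-2}\right) = -3 + \left(1 \cdot \frac{1}{6} + 5 \left(- \frac{1}{2}\right)\right) = -3 + \left(\frac{1}{6} - \frac{5}{2}\right) = -3 - \frac{7}{3} = - \frac{16}{3} \approx -5.3333$)
$O{\left(b,W \right)} = - \frac{3}{16}$ ($O{\left(b,W \right)} = \frac{1}{- \frac{16}{3}} = - \frac{3}{16}$)
$\left(-76 - 26\right) \left(1 + 4 O{\left(3,K{\left(-1 \right)} \right)}\right) = \left(-76 - 26\right) \left(1 + 4 \left(- \frac{3}{16}\right)\right) = - 102 \left(1 - \frac{3}{4}\right) = \left(-102\right) \frac{1}{4} = - \frac{51}{2}$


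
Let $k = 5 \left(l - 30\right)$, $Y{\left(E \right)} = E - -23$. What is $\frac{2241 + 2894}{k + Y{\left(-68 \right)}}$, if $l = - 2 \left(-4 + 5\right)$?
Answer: $- \frac{1027}{41} \approx -25.049$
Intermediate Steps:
$l = -2$ ($l = \left(-2\right) 1 = -2$)
$Y{\left(E \right)} = 23 + E$ ($Y{\left(E \right)} = E + 23 = 23 + E$)
$k = -160$ ($k = 5 \left(-2 - 30\right) = 5 \left(-32\right) = -160$)
$\frac{2241 + 2894}{k + Y{\left(-68 \right)}} = \frac{2241 + 2894}{-160 + \left(23 - 68\right)} = \frac{5135}{-160 - 45} = \frac{5135}{-205} = 5135 \left(- \frac{1}{205}\right) = - \frac{1027}{41}$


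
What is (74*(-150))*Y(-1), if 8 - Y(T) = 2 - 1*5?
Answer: -122100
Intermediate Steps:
Y(T) = 11 (Y(T) = 8 - (2 - 1*5) = 8 - (2 - 5) = 8 - 1*(-3) = 8 + 3 = 11)
(74*(-150))*Y(-1) = (74*(-150))*11 = -11100*11 = -122100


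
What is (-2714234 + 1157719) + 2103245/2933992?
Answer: -4566800454635/2933992 ≈ -1.5565e+6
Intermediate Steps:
(-2714234 + 1157719) + 2103245/2933992 = -1556515 + 2103245*(1/2933992) = -1556515 + 2103245/2933992 = -4566800454635/2933992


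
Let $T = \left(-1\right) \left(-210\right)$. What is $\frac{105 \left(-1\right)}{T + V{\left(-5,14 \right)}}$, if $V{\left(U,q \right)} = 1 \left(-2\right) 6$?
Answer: $- \frac{35}{66} \approx -0.5303$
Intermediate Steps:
$T = 210$
$V{\left(U,q \right)} = -12$ ($V{\left(U,q \right)} = \left(-2\right) 6 = -12$)
$\frac{105 \left(-1\right)}{T + V{\left(-5,14 \right)}} = \frac{105 \left(-1\right)}{210 - 12} = - \frac{105}{198} = \left(-105\right) \frac{1}{198} = - \frac{35}{66}$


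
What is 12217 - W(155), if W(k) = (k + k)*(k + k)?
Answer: -83883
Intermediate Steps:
W(k) = 4*k² (W(k) = (2*k)*(2*k) = 4*k²)
12217 - W(155) = 12217 - 4*155² = 12217 - 4*24025 = 12217 - 1*96100 = 12217 - 96100 = -83883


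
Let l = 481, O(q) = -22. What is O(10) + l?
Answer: 459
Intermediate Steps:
O(10) + l = -22 + 481 = 459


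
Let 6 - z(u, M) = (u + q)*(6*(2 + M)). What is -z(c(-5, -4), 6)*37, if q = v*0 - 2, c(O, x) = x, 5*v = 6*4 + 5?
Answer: -10878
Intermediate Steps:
v = 29/5 (v = (6*4 + 5)/5 = (24 + 5)/5 = (⅕)*29 = 29/5 ≈ 5.8000)
q = -2 (q = (29/5)*0 - 2 = 0 - 2 = -2)
z(u, M) = 6 - (-2 + u)*(12 + 6*M) (z(u, M) = 6 - (u - 2)*6*(2 + M) = 6 - (-2 + u)*(12 + 6*M))
-z(c(-5, -4), 6)*37 = -(30 - 12*(-4) + 12*6 - 6*6*(-4))*37 = -(30 + 48 + 72 + 144)*37 = -1*294*37 = -294*37 = -10878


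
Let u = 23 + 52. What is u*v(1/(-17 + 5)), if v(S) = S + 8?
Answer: 2375/4 ≈ 593.75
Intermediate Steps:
u = 75
v(S) = 8 + S
u*v(1/(-17 + 5)) = 75*(8 + 1/(-17 + 5)) = 75*(8 + 1/(-12)) = 75*(8 - 1/12) = 75*(95/12) = 2375/4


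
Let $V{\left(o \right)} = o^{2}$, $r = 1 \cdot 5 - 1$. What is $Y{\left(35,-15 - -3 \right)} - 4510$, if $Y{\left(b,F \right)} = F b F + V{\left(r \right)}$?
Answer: $546$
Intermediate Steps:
$r = 4$ ($r = 5 - 1 = 4$)
$Y{\left(b,F \right)} = 16 + b F^{2}$ ($Y{\left(b,F \right)} = F b F + 4^{2} = b F^{2} + 16 = 16 + b F^{2}$)
$Y{\left(35,-15 - -3 \right)} - 4510 = \left(16 + 35 \left(-15 - -3\right)^{2}\right) - 4510 = \left(16 + 35 \left(-15 + 3\right)^{2}\right) - 4510 = \left(16 + 35 \left(-12\right)^{2}\right) - 4510 = \left(16 + 35 \cdot 144\right) - 4510 = \left(16 + 5040\right) - 4510 = 5056 - 4510 = 546$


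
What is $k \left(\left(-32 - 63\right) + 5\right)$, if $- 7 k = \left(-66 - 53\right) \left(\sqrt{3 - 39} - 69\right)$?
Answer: $105570 - 9180 i \approx 1.0557 \cdot 10^{5} - 9180.0 i$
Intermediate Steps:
$k = -1173 + 102 i$ ($k = - \frac{\left(-66 - 53\right) \left(\sqrt{3 - 39} - 69\right)}{7} = - \frac{\left(-119\right) \left(\sqrt{-36} - 69\right)}{7} = - \frac{\left(-119\right) \left(6 i - 69\right)}{7} = - \frac{\left(-119\right) \left(-69 + 6 i\right)}{7} = - \frac{8211 - 714 i}{7} = -1173 + 102 i \approx -1173.0 + 102.0 i$)
$k \left(\left(-32 - 63\right) + 5\right) = \left(-1173 + 102 i\right) \left(\left(-32 - 63\right) + 5\right) = \left(-1173 + 102 i\right) \left(-95 + 5\right) = \left(-1173 + 102 i\right) \left(-90\right) = 105570 - 9180 i$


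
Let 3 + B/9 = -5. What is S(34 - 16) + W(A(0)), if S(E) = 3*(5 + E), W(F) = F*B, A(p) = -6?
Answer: 501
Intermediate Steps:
B = -72 (B = -27 + 9*(-5) = -27 - 45 = -72)
W(F) = -72*F (W(F) = F*(-72) = -72*F)
S(E) = 15 + 3*E
S(34 - 16) + W(A(0)) = (15 + 3*(34 - 16)) - 72*(-6) = (15 + 3*18) + 432 = (15 + 54) + 432 = 69 + 432 = 501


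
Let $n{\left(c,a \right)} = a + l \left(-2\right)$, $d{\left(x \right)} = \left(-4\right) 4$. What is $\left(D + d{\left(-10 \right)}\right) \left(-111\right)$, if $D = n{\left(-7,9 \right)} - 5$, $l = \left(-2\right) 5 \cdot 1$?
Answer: $-888$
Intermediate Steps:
$l = -10$ ($l = \left(-10\right) 1 = -10$)
$d{\left(x \right)} = -16$
$n{\left(c,a \right)} = 20 + a$ ($n{\left(c,a \right)} = a - -20 = a + 20 = 20 + a$)
$D = 24$ ($D = \left(20 + 9\right) - 5 = 29 - 5 = 24$)
$\left(D + d{\left(-10 \right)}\right) \left(-111\right) = \left(24 - 16\right) \left(-111\right) = 8 \left(-111\right) = -888$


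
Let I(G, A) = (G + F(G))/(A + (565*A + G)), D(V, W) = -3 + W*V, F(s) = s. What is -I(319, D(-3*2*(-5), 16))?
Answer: -638/270301 ≈ -0.0023603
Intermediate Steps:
D(V, W) = -3 + V*W
I(G, A) = 2*G/(G + 566*A) (I(G, A) = (G + G)/(A + (565*A + G)) = (2*G)/(A + (G + 565*A)) = (2*G)/(G + 566*A) = 2*G/(G + 566*A))
-I(319, D(-3*2*(-5), 16)) = -2*319/(319 + 566*(-3 + (-3*2*(-5))*16)) = -2*319/(319 + 566*(-3 - 6*(-5)*16)) = -2*319/(319 + 566*(-3 + 30*16)) = -2*319/(319 + 566*(-3 + 480)) = -2*319/(319 + 566*477) = -2*319/(319 + 269982) = -2*319/270301 = -1*638/270301 = -638/270301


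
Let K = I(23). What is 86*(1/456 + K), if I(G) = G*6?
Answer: 2705947/228 ≈ 11868.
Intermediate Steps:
I(G) = 6*G
K = 138 (K = 6*23 = 138)
86*(1/456 + K) = 86*(1/456 + 138) = 86*(62929/456) = 2705947/228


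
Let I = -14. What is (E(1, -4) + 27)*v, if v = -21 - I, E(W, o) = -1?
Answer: -182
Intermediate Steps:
v = -7 (v = -21 - 1*(-14) = -21 + 14 = -7)
(E(1, -4) + 27)*v = (-1 + 27)*(-7) = 26*(-7) = -182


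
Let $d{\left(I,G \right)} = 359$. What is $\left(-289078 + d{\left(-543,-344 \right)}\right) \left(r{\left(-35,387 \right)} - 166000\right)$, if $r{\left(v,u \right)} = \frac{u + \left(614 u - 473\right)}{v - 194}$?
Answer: $\frac{11043944067508}{229} \approx 4.8227 \cdot 10^{10}$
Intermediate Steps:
$r{\left(v,u \right)} = \frac{-473 + 615 u}{-194 + v}$ ($r{\left(v,u \right)} = \frac{u + \left(-473 + 614 u\right)}{-194 + v} = \frac{-473 + 615 u}{-194 + v}$)
$\left(-289078 + d{\left(-543,-344 \right)}\right) \left(r{\left(-35,387 \right)} - 166000\right) = \left(-289078 + 359\right) \left(\frac{-473 + 615 \cdot 387}{-194 - 35} - 166000\right) = - 288719 \left(\frac{-473 + 238005}{-229} - 166000\right) = - 288719 \left(\left(- \frac{1}{229}\right) 237532 - 166000\right) = - 288719 \left(- \frac{237532}{229} - 166000\right) = \left(-288719\right) \left(- \frac{38251532}{229}\right) = \frac{11043944067508}{229}$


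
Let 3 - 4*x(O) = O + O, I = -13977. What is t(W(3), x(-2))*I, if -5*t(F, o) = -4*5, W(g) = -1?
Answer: -55908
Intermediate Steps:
x(O) = 3/4 - O/2 (x(O) = 3/4 - (O + O)/4 = 3/4 - O/2)
t(F, o) = 4 (t(F, o) = -(-4)*5/5 = -1/5*(-20) = 4)
t(W(3), x(-2))*I = 4*(-13977) = -55908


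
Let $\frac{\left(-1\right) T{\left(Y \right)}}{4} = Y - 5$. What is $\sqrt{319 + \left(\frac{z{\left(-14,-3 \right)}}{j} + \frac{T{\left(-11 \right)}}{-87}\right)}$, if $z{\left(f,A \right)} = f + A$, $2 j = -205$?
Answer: $\frac{\sqrt{101288585505}}{17835} \approx 17.845$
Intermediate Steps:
$j = - \frac{205}{2}$ ($j = \frac{1}{2} \left(-205\right) = - \frac{205}{2} \approx -102.5$)
$T{\left(Y \right)} = 20 - 4 Y$ ($T{\left(Y \right)} = - 4 \left(Y - 5\right) = - 4 \left(-5 + Y\right) = 20 - 4 Y$)
$z{\left(f,A \right)} = A + f$
$\sqrt{319 + \left(\frac{z{\left(-14,-3 \right)}}{j} + \frac{T{\left(-11 \right)}}{-87}\right)} = \sqrt{319 + \left(\frac{-3 - 14}{- \frac{205}{2}} + \frac{20 - -44}{-87}\right)} = \sqrt{319 + \left(\left(-17\right) \left(- \frac{2}{205}\right) + \left(20 + 44\right) \left(- \frac{1}{87}\right)\right)} = \sqrt{319 + \left(\frac{34}{205} + 64 \left(- \frac{1}{87}\right)\right)} = \sqrt{319 + \left(\frac{34}{205} - \frac{64}{87}\right)} = \sqrt{319 - \frac{10162}{17835}} = \sqrt{\frac{5679203}{17835}} = \frac{\sqrt{101288585505}}{17835}$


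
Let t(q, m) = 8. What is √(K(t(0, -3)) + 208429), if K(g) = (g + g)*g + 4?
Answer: √208561 ≈ 456.68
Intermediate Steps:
K(g) = 4 + 2*g² (K(g) = (2*g)*g + 4 = 2*g² + 4 = 4 + 2*g²)
√(K(t(0, -3)) + 208429) = √((4 + 2*8²) + 208429) = √((4 + 2*64) + 208429) = √((4 + 128) + 208429) = √(132 + 208429) = √208561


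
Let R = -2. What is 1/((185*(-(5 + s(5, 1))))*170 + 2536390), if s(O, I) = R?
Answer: 1/2442040 ≈ 4.0949e-7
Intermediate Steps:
s(O, I) = -2
1/((185*(-(5 + s(5, 1))))*170 + 2536390) = 1/((185*(-(5 - 2)))*170 + 2536390) = 1/((185*(-1*3))*170 + 2536390) = 1/((185*(-3))*170 + 2536390) = 1/(-555*170 + 2536390) = 1/(-94350 + 2536390) = 1/2442040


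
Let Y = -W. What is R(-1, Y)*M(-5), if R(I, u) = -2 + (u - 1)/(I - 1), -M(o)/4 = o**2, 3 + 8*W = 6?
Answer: 525/4 ≈ 131.25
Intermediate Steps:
W = 3/8 (W = -3/8 + (1/8)*6 = -3/8 + 3/4 = 3/8 ≈ 0.37500)
Y = -3/8 (Y = -1*3/8 = -3/8 ≈ -0.37500)
M(o) = -4*o**2
R(I, u) = -2 + (-1 + u)/(-1 + I)
R(-1, Y)*M(-5) = ((1 - 3/8 - 2*(-1))/(-1 - 1))*(-4*(-5)**2) = ((1 - 3/8 + 2)/(-2))*(-4*25) = -1/2*21/8*(-100) = -21/16*(-100) = 525/4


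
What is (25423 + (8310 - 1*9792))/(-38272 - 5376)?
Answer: -23941/43648 ≈ -0.54850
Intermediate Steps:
(25423 + (8310 - 1*9792))/(-38272 - 5376) = (25423 + (8310 - 9792))/(-43648) = (25423 - 1482)*(-1/43648) = 23941*(-1/43648) = -23941/43648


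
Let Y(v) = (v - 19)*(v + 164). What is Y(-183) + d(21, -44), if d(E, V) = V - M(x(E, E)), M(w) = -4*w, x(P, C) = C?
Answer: 3878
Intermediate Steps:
Y(v) = (-19 + v)*(164 + v)
d(E, V) = V + 4*E (d(E, V) = V - (-4)*E = V + 4*E)
Y(-183) + d(21, -44) = (-3116 + (-183)**2 + 145*(-183)) + (-44 + 4*21) = (-3116 + 33489 - 26535) + (-44 + 84) = 3838 + 40 = 3878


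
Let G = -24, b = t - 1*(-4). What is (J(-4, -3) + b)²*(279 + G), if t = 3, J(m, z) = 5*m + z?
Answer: 65280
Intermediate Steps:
J(m, z) = z + 5*m
b = 7 (b = 3 - 1*(-4) = 3 + 4 = 7)
(J(-4, -3) + b)²*(279 + G) = ((-3 + 5*(-4)) + 7)²*(279 - 24) = ((-3 - 20) + 7)²*255 = (-23 + 7)²*255 = (-16)²*255 = 256*255 = 65280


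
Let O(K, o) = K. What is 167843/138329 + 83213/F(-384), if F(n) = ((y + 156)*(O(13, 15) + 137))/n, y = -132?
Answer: -92073580391/10374675 ≈ -8874.8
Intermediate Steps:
F(n) = 3600/n (F(n) = ((-132 + 156)*(13 + 137))/n = (24*150)/n = 3600/n)
167843/138329 + 83213/F(-384) = 167843/138329 + 83213/((3600/(-384))) = 167843*(1/138329) + 83213/((3600*(-1/384))) = 167843/138329 + 83213/(-75/8) = 167843/138329 + 83213*(-8/75) = 167843/138329 - 665704/75 = -92073580391/10374675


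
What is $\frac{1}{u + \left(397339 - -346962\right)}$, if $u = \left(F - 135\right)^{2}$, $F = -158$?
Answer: $\frac{1}{830150} \approx 1.2046 \cdot 10^{-6}$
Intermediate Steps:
$u = 85849$ ($u = \left(-158 - 135\right)^{2} = \left(-293\right)^{2} = 85849$)
$\frac{1}{u + \left(397339 - -346962\right)} = \frac{1}{85849 + \left(397339 - -346962\right)} = \frac{1}{85849 + \left(397339 + 346962\right)} = \frac{1}{85849 + 744301} = \frac{1}{830150}$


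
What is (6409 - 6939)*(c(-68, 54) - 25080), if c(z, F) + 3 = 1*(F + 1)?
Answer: 13264840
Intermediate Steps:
c(z, F) = -2 + F (c(z, F) = -3 + 1*(F + 1) = -3 + 1*(1 + F) = -3 + (1 + F) = -2 + F)
(6409 - 6939)*(c(-68, 54) - 25080) = (6409 - 6939)*((-2 + 54) - 25080) = -530*(52 - 25080) = -530*(-25028) = 13264840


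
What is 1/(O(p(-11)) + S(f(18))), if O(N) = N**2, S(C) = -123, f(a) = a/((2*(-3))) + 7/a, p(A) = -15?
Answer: 1/102 ≈ 0.0098039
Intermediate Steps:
f(a) = 7/a - a/6 (f(a) = a/(-6) + 7/a = a*(-1/6) + 7/a = -a/6 + 7/a = 7/a - a/6)
1/(O(p(-11)) + S(f(18))) = 1/((-15)**2 - 123) = 1/(225 - 123) = 1/102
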